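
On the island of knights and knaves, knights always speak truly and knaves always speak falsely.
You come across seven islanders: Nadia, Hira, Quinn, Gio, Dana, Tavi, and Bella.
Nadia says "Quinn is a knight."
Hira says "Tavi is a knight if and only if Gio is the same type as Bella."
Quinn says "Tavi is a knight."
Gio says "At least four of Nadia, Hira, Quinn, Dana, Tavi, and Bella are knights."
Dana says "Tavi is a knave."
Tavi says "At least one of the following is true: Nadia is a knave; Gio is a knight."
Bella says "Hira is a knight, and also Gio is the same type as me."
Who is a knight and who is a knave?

Nadia is a knight; "Quinn is a knight" is True, as required.
Hira (knight): "Tavi is a knight if and only if Gio is the same type as Bella" — True. ✓
Quinn is a knight, so "Tavi is a knight" must be True — and it is.
Gio is a knight; "at least four of Nadia, Hira, Quinn, Dana, Tavi, and Bella are knights" is True, as required.
Since Dana is a knave, "Tavi is a knave" needs to be False, which holds.
Tavi is a knight; "at least one of the following is true: Nadia is a knave; Gio is a knight" is True, as required.
As a knight, Bella's statement "Hira is a knight, and also Gio is the same type as me" should be True; it is.

Nadia is a knight, Hira is a knight, Quinn is a knight, Gio is a knight, Dana is a knave, Tavi is a knight, and Bella is a knight.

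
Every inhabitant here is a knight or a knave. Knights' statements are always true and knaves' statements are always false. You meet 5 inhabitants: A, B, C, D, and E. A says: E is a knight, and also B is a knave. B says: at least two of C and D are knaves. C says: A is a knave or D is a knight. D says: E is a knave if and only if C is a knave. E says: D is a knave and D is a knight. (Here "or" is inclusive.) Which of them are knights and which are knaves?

Suppose A is a knight. Then A's statement "E is a knight, and also B is a knave" would have to be true. Checking the 16 ways to assign the others, none is consistent with every speaker.
(For instance, with B=knave, C=knight, D=knave, E=knave, A's claim "E is a knight, and also B is a knave" comes out false where it would need to be true.)
So A must be a knave, making "E is a knight, and also B is a knave" false. Taking A=knave, B=knave, C=knight, D=knave, E=knave, each remaining statement checks out:
  B (knave): "at least two of C and D are knaves" — false. ✓
  C (knight): "A is a knave or D is a knight" — true. ✓
  D (knave): "E is a knave if and only if C is a knave" — false. ✓
  E (knave): "D is a knave and D is a knight" — false. ✓
This is the unique consistent assignment.

A is a knave, B is a knave, C is a knight, D is a knave, and E is a knave.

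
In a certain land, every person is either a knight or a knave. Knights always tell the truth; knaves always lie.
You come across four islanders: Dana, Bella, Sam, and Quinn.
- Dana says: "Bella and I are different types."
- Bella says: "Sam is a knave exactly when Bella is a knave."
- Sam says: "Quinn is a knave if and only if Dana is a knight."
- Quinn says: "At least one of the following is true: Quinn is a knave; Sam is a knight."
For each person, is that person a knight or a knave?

Dana is a knave, Bella is a knave, Sam is a knight, and Quinn is a knight.

Dana is a knave, so "Bella and I are different types" must be False — and it is.
Bella is a knave; "Sam is a knave exactly when Bella is a knave" is False, as required.
Sam is a knight, and the claim "Quinn is a knave if and only if Dana is a knight" is indeed True.
Since Quinn is a knight, "at least one of the following is true: Quinn is a knave; Sam is a knight" needs to be True, which holds.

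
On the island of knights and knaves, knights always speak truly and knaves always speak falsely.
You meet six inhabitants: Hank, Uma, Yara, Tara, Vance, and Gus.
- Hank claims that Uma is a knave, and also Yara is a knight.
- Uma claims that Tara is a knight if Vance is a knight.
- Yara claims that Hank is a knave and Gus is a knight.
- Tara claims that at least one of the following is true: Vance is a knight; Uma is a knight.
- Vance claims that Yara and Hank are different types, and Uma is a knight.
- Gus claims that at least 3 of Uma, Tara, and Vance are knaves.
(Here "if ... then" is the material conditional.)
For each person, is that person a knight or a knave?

Hank is a knave, Uma is a knight, Yara is a knave, Tara is a knight, Vance is a knave, and Gus is a knave.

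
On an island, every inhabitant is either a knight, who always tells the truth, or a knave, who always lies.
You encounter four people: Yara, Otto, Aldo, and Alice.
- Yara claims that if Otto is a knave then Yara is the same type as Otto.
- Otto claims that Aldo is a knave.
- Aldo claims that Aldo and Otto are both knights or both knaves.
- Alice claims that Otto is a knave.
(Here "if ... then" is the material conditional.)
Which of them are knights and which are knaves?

Yara (knight): "if Otto is a knave then Yara is the same type as Otto" — true. ✓
Since Otto is a knight, "Aldo is a knave" needs to be true, which holds.
Aldo (knave): "Aldo and Otto are both knights or both knaves" — False. ✓
As a knave, Alice's statement "Otto is a knave" should be False; it is.

Yara is a knight, Otto is a knight, Aldo is a knave, and Alice is a knave.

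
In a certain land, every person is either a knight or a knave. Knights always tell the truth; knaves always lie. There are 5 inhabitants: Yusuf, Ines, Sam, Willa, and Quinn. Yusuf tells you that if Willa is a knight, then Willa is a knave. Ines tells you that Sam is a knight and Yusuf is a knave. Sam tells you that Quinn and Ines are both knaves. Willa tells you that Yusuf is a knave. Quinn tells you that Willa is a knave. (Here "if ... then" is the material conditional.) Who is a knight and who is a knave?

Yusuf is a knight, Ines is a knave, Sam is a knave, Willa is a knave, and Quinn is a knight.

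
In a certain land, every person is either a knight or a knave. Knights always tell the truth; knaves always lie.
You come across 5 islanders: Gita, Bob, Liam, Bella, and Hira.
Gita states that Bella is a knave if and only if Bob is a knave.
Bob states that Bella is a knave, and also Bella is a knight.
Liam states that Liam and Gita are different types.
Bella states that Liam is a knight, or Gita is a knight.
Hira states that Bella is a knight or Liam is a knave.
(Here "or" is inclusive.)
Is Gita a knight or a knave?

Consistent assignments: {Gita=knave, Bob=knave, Liam=knight, Bella=knight, Hira=knight}
In every consistent assignment, Gita is a knave.

Gita is a knave.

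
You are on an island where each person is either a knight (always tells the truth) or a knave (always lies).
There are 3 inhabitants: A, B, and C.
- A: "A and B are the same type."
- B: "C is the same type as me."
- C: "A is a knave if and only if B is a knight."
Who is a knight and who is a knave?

A is a knave; "A and B are the same type" is False, as required.
B is a knight, so "C is the same type as me" must be True — and it is.
C (knight): "A is a knave if and only if B is a knight" — True. ✓

Knights: B and C. Knaves: A.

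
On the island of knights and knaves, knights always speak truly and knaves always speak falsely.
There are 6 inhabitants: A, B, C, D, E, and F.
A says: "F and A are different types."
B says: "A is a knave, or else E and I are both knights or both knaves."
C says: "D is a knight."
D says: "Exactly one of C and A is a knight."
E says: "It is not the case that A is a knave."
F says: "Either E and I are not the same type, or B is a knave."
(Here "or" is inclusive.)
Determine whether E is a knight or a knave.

E is a knave.

Consistent assignments: {A=knave, B=knight, C=knight, D=knight, E=knave, F=knave}; {A=knave, B=knight, C=knave, D=knave, E=knave, F=knave}
In every consistent assignment, E is a knave.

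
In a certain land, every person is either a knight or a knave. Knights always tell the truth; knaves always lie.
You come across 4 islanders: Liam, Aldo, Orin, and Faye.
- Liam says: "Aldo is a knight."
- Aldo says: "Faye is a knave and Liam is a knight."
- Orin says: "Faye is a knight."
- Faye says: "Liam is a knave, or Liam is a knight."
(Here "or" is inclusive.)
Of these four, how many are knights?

The unique consistent assignment is Liam=knave, Aldo=knave, Orin=knight, Faye=knight.
That has 2 knights.

2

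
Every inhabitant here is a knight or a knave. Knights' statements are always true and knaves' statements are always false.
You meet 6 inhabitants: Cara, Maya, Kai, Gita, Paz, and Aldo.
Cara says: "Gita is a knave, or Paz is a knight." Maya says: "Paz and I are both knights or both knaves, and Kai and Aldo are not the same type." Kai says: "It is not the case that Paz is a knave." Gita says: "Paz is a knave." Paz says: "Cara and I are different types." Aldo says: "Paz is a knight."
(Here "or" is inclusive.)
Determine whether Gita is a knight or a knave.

Gita is a knight.

Consistent assignments: {Cara=knave, Maya=knave, Kai=knave, Gita=knight, Paz=knave, Aldo=knave}
In every consistent assignment, Gita is a knight.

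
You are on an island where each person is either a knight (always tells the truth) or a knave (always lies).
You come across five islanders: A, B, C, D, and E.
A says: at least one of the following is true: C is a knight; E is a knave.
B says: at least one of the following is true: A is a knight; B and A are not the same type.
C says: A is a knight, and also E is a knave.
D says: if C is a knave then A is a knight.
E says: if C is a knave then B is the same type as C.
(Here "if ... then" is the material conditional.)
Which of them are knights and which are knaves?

A is a knave, B is a knave, C is a knave, D is a knave, and E is a knight.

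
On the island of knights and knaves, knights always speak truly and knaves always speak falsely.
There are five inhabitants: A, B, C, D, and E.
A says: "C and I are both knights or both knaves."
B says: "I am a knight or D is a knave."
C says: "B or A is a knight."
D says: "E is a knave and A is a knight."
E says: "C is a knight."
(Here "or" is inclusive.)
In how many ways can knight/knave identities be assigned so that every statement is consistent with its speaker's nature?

2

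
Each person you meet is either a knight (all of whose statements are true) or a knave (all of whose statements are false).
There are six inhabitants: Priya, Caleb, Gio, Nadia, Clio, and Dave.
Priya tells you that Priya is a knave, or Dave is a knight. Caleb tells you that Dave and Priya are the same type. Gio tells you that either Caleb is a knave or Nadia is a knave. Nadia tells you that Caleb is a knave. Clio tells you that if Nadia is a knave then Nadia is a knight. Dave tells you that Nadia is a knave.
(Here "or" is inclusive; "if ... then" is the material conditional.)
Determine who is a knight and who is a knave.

Priya is a knight; "Priya is a knave, or Dave is a knight" is True, as required.
Caleb is a knight, and the claim "Dave and Priya are the same type" is indeed True.
Gio (knight): "either Caleb is a knave or Nadia is a knave" — True. ✓
Since Nadia is a knave, "Caleb is a knave" needs to be false, which holds.
As a knave, Clio's statement "if Nadia is a knave then Nadia is a knight" should be false; it is.
Dave is a knight, so "Nadia is a knave" must be True — and it is.

Priya is a knight, Caleb is a knight, Gio is a knight, Nadia is a knave, Clio is a knave, and Dave is a knight.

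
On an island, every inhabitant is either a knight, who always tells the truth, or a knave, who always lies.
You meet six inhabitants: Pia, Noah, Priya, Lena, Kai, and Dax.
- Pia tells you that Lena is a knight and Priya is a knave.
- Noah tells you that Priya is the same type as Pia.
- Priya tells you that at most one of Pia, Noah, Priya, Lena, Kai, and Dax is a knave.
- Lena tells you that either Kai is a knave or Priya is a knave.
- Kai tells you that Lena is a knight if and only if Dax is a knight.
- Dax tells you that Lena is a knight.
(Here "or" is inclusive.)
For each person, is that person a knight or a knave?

Pia is a knight, Noah is a knave, Priya is a knave, Lena is a knight, Kai is a knight, and Dax is a knight.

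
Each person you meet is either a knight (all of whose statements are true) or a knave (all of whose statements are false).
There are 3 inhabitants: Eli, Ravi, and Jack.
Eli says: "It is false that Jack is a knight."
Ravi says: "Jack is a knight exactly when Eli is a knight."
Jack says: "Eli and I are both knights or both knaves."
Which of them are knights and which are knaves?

Knights: Eli. Knaves: Ravi and Jack.

Suppose Eli is a knave. Then Eli's statement "it is false that Jack is a knight" would have to be false. Checking the 4 ways to assign the others, none is consistent with every speaker.
(For instance, with Ravi=knave, Jack=knave, Eli's claim "it is false that Jack is a knight" comes out true where it would need to be false.)
So Eli must be a knight, making "it is false that Jack is a knight" true. Taking Eli=knight, Ravi=knave, Jack=knave, each remaining statement checks out:
  Ravi (knave): "Jack is a knight exactly when Eli is a knight" — false. ✓
  Jack (knave): "Eli and I are both knights or both knaves" — false. ✓
This is the unique consistent assignment.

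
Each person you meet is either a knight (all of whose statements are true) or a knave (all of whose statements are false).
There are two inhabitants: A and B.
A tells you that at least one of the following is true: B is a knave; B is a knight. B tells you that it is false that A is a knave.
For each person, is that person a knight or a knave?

Knights: A and B. Knaves: none.

Suppose A is a knave. Then A's statement "at least one of the following is true: B is a knave; B is a knight" would have to be false. Checking the 2 ways to assign the others, none is consistent with every speaker.
(For instance, with B=knight, A's claim "at least one of the following is true: B is a knave; B is a knight" comes out true where it would need to be false.)
So A must be a knight, making "at least one of the following is true: B is a knave; B is a knight" true. Taking A=knight, B=knight, each remaining statement checks out:
  B (knight): "it is false that A is a knave" — true. ✓
This is the unique consistent assignment.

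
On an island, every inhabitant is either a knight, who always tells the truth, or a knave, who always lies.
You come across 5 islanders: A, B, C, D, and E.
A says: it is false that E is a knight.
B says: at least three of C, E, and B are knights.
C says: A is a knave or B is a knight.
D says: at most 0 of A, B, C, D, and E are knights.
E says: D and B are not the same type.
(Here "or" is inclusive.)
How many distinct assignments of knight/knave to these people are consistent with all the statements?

2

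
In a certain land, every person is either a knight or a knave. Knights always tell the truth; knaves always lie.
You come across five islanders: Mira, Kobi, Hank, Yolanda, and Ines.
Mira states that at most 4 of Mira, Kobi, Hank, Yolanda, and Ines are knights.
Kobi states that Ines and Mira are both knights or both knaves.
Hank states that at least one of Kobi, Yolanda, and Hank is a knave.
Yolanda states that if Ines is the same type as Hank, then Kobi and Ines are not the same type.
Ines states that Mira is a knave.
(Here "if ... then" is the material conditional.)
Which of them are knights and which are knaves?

As a knight, Mira's statement "at most 4 of Mira, Kobi, Hank, Yolanda, and Ines are knights" should be true; it is.
Kobi is a knave; "Ines and Mira are both knights or both knaves" is False, as required.
Hank (knight): "at least one of Kobi, Yolanda, and Hank is a knave" — true. ✓
Yolanda (knight): "if Ines is the same type as Hank, then Kobi and Ines are not the same type" — true. ✓
Ines (knave): "Mira is a knave" — False. ✓

Mira is a knight, Kobi is a knave, Hank is a knight, Yolanda is a knight, and Ines is a knave.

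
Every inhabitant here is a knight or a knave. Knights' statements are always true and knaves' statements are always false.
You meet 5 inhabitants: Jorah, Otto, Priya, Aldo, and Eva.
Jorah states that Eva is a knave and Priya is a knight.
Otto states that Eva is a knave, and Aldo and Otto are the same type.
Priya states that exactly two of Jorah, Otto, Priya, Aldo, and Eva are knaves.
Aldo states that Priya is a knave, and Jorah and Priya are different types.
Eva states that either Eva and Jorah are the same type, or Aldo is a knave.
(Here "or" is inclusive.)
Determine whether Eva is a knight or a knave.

Consistent assignments: {Jorah=knave, Otto=knave, Priya=knave, Aldo=knave, Eva=knight}
In every consistent assignment, Eva is a knight.

Eva is a knight.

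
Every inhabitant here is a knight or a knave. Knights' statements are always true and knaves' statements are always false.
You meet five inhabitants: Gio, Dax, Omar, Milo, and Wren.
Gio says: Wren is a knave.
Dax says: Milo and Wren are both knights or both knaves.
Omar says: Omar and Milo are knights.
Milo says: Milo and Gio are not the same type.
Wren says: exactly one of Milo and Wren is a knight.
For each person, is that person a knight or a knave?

Gio (knave): "Wren is a knave" — False. ✓
Dax is a knave, and the claim "Milo and Wren are both knights or both knaves" is indeed False.
Since Omar is a knave, "Omar and Milo are knights" needs to be False, which holds.
Milo (knave): "Milo and Gio are not the same type" — False. ✓
Since Wren is a knight, "exactly one of Milo and Wren is a knight" needs to be True, which holds.

Gio is a knave, Dax is a knave, Omar is a knave, Milo is a knave, and Wren is a knight.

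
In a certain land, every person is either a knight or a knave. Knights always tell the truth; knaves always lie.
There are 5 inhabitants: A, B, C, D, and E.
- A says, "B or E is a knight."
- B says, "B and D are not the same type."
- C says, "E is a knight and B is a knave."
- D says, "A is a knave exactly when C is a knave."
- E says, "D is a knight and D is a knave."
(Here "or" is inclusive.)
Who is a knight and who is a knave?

Knights: A and B. Knaves: C, D, and E.

Suppose A is a knave. Then A's statement "B or E is a knight" would have to be false. Checking the 16 ways to assign the others, none is consistent with every speaker.
(For instance, with B=knight, C=knave, D=knave, E=knave, A's claim "B or E is a knight" comes out true where it would need to be false.)
So A must be a knight, making "B or E is a knight" true. Taking A=knight, B=knight, C=knave, D=knave, E=knave, each remaining statement checks out:
  B (knight): "B and D are not the same type" — true. ✓
  C (knave): "E is a knight and B is a knave" — false. ✓
  D (knave): "A is a knave exactly when C is a knave" — false. ✓
  E (knave): "D is a knight and D is a knave" — false. ✓
This is the unique consistent assignment.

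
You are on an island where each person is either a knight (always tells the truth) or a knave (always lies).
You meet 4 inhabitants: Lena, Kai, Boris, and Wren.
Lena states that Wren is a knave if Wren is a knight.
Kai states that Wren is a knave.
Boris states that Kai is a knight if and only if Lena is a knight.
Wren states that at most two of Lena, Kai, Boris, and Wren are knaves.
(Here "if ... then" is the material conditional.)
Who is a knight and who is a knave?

Lena is a knave, Kai is a knave, Boris is a knight, and Wren is a knight.

Lena is a knave, so "Wren is a knave if Wren is a knight" must be False — and it is.
Kai is a knave; "Wren is a knave" is False, as required.
Boris (knight): "Kai is a knight if and only if Lena is a knight" — True. ✓
Wren is a knight; "at most two of Lena, Kai, Boris, and Wren are knaves" is True, as required.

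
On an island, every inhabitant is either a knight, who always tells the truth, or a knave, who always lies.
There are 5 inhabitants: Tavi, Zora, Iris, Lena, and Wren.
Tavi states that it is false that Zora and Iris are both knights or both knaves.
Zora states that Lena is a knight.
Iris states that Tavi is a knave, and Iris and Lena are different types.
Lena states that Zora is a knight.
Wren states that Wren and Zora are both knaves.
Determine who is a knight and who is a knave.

Since Tavi is a knight, "it is false that Zora and Iris are both knights or both knaves" needs to be True, which holds.
Zora is a knight; "Lena is a knight" is True, as required.
Iris is a knave, and the claim "Tavi is a knave, and Iris and Lena are different types" is indeed false.
As a knight, Lena's statement "Zora is a knight" should be True; it is.
Wren is a knave; "Wren and Zora are both knaves" is false, as required.

Tavi is a knight, Zora is a knight, Iris is a knave, Lena is a knight, and Wren is a knave.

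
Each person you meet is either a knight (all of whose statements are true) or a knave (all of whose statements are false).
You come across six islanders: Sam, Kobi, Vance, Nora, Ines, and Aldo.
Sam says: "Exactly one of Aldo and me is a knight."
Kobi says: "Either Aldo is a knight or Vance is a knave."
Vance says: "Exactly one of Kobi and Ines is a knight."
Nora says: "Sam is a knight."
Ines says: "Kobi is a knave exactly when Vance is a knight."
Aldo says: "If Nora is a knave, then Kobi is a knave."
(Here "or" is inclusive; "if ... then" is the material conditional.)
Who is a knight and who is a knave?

Knights: Kobi and Ines. Knaves: Sam, Vance, Nora, and Aldo.

Since Sam is a knave, "exactly one of Aldo and me is a knight" needs to be False, which holds.
As a knight, Kobi's statement "either Aldo is a knight or Vance is a knave" should be true; it is.
Vance is a knave, and the claim "exactly one of Kobi and Ines is a knight" is indeed False.
Nora is a knave, so "Sam is a knight" must be False — and it is.
Ines (knight): "Kobi is a knave exactly when Vance is a knight" — true. ✓
Aldo is a knave, and the claim "if Nora is a knave, then Kobi is a knave" is indeed False.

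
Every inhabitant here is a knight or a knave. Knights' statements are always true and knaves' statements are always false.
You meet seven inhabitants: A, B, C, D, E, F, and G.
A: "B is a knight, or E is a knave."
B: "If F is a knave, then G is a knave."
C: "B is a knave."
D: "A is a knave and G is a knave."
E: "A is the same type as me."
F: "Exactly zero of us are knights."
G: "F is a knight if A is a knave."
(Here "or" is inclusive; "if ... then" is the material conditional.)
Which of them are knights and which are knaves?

A is a knight, B is a knave, C is a knight, D is a knave, E is a knave, F is a knave, and G is a knight.

As a knight, A's statement "B is a knight, or E is a knave" should be true; it is.
B is a knave, and the claim "if F is a knave, then G is a knave" is indeed false.
Since C is a knight, "B is a knave" needs to be true, which holds.
D is a knave; "A is a knave and G is a knave" is false, as required.
Since E is a knave, "A is the same type as me" needs to be false, which holds.
Since F is a knave, "exactly zero of us are knights" needs to be false, which holds.
G is a knight, so "F is a knight if A is a knave" must be true — and it is.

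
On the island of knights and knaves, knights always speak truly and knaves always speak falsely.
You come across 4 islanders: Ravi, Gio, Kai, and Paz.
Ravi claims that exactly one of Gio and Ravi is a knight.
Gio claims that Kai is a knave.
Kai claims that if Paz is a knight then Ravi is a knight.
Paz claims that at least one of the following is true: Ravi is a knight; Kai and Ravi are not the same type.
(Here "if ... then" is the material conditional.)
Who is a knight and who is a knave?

Knights: Ravi, Kai, and Paz. Knaves: Gio.

Ravi is a knight, so "exactly one of Gio and Ravi is a knight" must be true — and it is.
As a knave, Gio's statement "Kai is a knave" should be False; it is.
Kai is a knight, and the claim "if Paz is a knight then Ravi is a knight" is indeed true.
Paz is a knight, and the claim "at least one of the following is true: Ravi is a knight; Kai and Ravi are not the same type" is indeed true.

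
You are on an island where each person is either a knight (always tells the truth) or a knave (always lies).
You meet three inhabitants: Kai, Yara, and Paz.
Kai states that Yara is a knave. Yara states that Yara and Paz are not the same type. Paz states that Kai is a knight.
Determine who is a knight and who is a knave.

Kai is a knave, Yara is a knight, and Paz is a knave.

As a knave, Kai's statement "Yara is a knave" should be false; it is.
Yara is a knight, so "Yara and Paz are not the same type" must be true — and it is.
Paz (knave): "Kai is a knight" — false. ✓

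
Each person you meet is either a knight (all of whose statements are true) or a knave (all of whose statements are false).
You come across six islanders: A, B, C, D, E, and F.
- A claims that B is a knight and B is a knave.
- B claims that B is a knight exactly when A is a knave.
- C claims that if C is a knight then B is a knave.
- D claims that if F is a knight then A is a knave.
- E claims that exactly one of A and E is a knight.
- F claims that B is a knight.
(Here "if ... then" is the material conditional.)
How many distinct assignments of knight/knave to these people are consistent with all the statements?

Consistent assignments:
  A=knave, B=knave, C=knight, D=knight, E=knight, F=knave
  A=knave, B=knave, C=knight, D=knight, E=knave, F=knave

2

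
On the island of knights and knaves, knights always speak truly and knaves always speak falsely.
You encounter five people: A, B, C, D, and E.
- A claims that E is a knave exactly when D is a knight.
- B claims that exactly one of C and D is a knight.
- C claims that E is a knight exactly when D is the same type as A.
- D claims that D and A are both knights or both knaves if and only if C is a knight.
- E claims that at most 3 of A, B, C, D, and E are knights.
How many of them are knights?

3

The unique consistent assignment is A=knave, B=knight, C=knave, D=knight, E=knight.
That has 3 knights.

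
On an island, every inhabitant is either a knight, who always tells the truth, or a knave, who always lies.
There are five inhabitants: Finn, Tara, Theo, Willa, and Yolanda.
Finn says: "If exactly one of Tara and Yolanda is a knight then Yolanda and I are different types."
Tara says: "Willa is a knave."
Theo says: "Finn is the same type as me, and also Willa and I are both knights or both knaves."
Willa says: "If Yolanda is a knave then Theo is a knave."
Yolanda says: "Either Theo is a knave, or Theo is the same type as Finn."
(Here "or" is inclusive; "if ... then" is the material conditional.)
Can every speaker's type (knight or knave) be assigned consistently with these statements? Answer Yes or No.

No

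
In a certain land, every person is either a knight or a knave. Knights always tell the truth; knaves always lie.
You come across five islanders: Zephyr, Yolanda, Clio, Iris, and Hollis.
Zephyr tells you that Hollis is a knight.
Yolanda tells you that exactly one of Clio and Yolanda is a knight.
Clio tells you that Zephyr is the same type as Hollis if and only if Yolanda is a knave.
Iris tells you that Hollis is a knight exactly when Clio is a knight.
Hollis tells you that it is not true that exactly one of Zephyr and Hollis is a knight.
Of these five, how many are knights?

3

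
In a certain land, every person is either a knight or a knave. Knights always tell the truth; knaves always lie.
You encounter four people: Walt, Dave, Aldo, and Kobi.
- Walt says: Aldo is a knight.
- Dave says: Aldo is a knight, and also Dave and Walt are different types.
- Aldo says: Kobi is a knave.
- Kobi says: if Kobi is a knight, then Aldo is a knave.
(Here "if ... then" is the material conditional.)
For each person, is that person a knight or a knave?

As a knave, Walt's statement "Aldo is a knight" should be False; it is.
Since Dave is a knave, "Aldo is a knight, and also Dave and Walt are different types" needs to be False, which holds.
Aldo is a knave; "Kobi is a knave" is False, as required.
Kobi is a knight; "if Kobi is a knight, then Aldo is a knave" is true, as required.

Walt is a knave, Dave is a knave, Aldo is a knave, and Kobi is a knight.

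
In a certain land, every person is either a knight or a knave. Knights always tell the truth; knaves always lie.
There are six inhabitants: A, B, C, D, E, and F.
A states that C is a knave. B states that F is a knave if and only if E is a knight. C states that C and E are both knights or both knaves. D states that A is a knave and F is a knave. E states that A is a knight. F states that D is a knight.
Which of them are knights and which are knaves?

A is a knight, so "C is a knave" must be true — and it is.
B is a knight; "F is a knave if and only if E is a knight" is true, as required.
Since C is a knave, "C and E are both knights or both knaves" needs to be false, which holds.
Since D is a knave, "A is a knave and F is a knave" needs to be false, which holds.
E (knight): "A is a knight" — true. ✓
F is a knave, and the claim "D is a knight" is indeed false.

A is a knight, B is a knight, C is a knave, D is a knave, E is a knight, and F is a knave.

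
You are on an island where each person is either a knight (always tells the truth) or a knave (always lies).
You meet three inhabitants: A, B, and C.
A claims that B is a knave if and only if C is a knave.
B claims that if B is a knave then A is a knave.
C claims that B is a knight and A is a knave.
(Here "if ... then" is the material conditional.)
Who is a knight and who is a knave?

A is a knight, B is a knave, and C is a knave.

Suppose A is a knave. Then A's statement "B is a knave if and only if C is a knave" would have to be false. Checking the 4 ways to assign the others, none is consistent with every speaker.
(For instance, with B=knave, C=knave, A's claim "B is a knave if and only if C is a knave" comes out true where it would need to be false.)
So A must be a knight, making "B is a knave if and only if C is a knave" true. Taking A=knight, B=knave, C=knave, each remaining statement checks out:
  B (knave): "if B is a knave then A is a knave" — false. ✓
  C (knave): "B is a knight and A is a knave" — false. ✓
This is the unique consistent assignment.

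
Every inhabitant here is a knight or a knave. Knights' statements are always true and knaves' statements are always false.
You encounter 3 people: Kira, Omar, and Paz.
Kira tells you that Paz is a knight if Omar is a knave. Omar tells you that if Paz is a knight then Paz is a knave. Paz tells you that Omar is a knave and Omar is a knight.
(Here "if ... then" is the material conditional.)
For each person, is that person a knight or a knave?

Knights: Kira and Omar. Knaves: Paz.

Suppose Kira is a knave. Then Kira's statement "Paz is a knight if Omar is a knave" would have to be false. Checking the 4 ways to assign the others, none is consistent with every speaker.
(For instance, with Omar=knight, Paz=knave, Kira's claim "Paz is a knight if Omar is a knave" comes out true where it would need to be false.)
So Kira must be a knight, making "Paz is a knight if Omar is a knave" true. Taking Kira=knight, Omar=knight, Paz=knave, each remaining statement checks out:
  Omar (knight): "if Paz is a knight then Paz is a knave" — true. ✓
  Paz (knave): "Omar is a knave and Omar is a knight" — false. ✓
This is the unique consistent assignment.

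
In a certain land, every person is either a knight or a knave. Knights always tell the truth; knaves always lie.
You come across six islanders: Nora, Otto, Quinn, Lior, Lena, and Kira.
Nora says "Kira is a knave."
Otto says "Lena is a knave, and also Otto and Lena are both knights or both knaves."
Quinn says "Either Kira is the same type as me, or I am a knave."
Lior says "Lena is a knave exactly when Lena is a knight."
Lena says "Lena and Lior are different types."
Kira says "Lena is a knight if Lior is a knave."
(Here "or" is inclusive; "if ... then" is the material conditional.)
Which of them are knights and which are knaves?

Nora is a knave; "Kira is a knave" is false, as required.
Otto is a knave, so "Lena is a knave, and also Otto and Lena are both knights or both knaves" must be false — and it is.
Quinn is a knight; "either Kira is the same type as me, or I am a knave" is True, as required.
Lior is a knave; "Lena is a knave exactly when Lena is a knight" is false, as required.
Lena is a knight; "Lena and Lior are different types" is True, as required.
Kira is a knight, and the claim "Lena is a knight if Lior is a knave" is indeed True.

Knights: Quinn, Lena, and Kira. Knaves: Nora, Otto, and Lior.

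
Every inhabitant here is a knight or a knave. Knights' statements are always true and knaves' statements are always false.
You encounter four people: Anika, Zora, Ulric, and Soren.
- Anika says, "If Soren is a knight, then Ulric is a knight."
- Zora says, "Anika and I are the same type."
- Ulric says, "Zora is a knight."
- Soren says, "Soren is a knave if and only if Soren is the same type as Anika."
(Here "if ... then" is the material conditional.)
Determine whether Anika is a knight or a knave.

Anika is a knight.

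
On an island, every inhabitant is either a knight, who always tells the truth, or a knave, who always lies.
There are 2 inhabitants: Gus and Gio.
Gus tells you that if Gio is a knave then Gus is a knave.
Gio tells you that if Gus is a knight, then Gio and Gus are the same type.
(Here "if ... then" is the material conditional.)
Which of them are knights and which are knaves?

Gus is a knight, so "if Gio is a knave then Gus is a knave" must be True — and it is.
Gio is a knight, so "if Gus is a knight, then Gio and Gus are the same type" must be True — and it is.

Gus is a knight and Gio is a knight.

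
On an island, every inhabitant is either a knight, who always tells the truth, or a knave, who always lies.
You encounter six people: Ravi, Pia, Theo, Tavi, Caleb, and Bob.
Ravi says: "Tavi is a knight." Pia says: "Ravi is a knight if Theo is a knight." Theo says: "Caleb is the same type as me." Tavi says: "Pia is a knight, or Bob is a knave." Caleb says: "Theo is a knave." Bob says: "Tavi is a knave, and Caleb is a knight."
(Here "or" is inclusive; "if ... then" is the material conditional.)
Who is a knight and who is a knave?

Ravi (knight): "Tavi is a knight" — True. ✓
Since Pia is a knight, "Ravi is a knight if Theo is a knight" needs to be True, which holds.
Theo is a knave; "Caleb is the same type as me" is False, as required.
Tavi is a knight; "Pia is a knight, or Bob is a knave" is True, as required.
Caleb (knight): "Theo is a knave" — True. ✓
Bob is a knave, so "Tavi is a knave, and Caleb is a knight" must be False — and it is.

Knights: Ravi, Pia, Tavi, and Caleb. Knaves: Theo and Bob.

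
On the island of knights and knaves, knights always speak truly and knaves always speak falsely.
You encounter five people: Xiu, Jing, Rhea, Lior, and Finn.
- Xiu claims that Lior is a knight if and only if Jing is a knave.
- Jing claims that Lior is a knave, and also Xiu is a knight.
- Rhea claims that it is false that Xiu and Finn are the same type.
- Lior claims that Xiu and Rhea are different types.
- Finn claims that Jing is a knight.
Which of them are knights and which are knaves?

Knights: none. Knaves: Xiu, Jing, Rhea, Lior, and Finn.

Since Xiu is a knave, "Lior is a knight if and only if Jing is a knave" needs to be false, which holds.
Jing (knave): "Lior is a knave, and also Xiu is a knight" — false. ✓
Rhea is a knave, so "it is false that Xiu and Finn are the same type" must be false — and it is.
Since Lior is a knave, "Xiu and Rhea are different types" needs to be false, which holds.
Finn is a knave; "Jing is a knight" is false, as required.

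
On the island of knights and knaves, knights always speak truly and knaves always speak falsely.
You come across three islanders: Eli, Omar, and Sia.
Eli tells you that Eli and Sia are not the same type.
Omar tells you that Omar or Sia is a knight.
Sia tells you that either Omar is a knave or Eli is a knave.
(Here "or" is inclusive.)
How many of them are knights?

The unique consistent assignment is Eli=knight, Omar=knight, Sia=knave.
That has 2 knights.

2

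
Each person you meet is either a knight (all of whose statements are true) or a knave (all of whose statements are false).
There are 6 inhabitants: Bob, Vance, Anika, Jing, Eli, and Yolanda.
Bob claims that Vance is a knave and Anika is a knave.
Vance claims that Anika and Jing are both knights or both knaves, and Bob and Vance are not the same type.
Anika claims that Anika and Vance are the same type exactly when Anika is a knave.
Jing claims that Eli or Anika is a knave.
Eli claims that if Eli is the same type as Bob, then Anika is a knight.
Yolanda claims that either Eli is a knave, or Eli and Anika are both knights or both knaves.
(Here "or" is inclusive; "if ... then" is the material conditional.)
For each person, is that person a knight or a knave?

Bob is a knave, Vance is a knave, Anika is a knight, Jing is a knave, Eli is a knight, and Yolanda is a knight.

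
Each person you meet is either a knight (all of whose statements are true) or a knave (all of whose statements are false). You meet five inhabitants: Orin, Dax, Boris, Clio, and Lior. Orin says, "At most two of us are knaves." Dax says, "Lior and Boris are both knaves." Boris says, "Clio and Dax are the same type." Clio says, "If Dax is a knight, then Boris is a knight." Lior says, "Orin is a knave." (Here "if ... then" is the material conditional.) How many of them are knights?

2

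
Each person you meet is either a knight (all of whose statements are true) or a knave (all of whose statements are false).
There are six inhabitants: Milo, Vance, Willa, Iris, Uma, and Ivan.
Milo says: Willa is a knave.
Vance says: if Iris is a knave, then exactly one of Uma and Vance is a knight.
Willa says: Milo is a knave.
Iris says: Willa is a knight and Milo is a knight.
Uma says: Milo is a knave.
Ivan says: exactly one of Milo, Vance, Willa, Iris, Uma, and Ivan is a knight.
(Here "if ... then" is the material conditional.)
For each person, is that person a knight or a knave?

Milo is a knight, so "Willa is a knave" must be True — and it is.
Vance is a knight, and the claim "if Iris is a knave, then exactly one of Uma and Vance is a knight" is indeed True.
Willa is a knave; "Milo is a knave" is False, as required.
Iris is a knave; "Willa is a knight and Milo is a knight" is False, as required.
Uma is a knave, so "Milo is a knave" must be False — and it is.
Since Ivan is a knave, "exactly one of Milo, Vance, Willa, Iris, Uma, and Ivan is a knight" needs to be False, which holds.

Milo is a knight, Vance is a knight, Willa is a knave, Iris is a knave, Uma is a knave, and Ivan is a knave.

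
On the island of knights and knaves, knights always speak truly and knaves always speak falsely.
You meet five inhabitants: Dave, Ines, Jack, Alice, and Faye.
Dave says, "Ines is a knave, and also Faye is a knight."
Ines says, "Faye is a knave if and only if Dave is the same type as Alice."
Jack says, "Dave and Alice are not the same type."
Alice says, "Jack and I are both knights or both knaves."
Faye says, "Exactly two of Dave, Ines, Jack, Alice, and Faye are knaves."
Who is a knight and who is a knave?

Dave is a knave, Ines is a knave, Jack is a knight, Alice is a knight, and Faye is a knave.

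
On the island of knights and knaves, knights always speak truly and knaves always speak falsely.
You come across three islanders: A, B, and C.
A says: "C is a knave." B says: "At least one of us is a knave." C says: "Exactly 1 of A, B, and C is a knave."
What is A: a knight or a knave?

Consistent assignments: {A=knave, B=knight, C=knight}
In every consistent assignment, A is a knave.

A is a knave.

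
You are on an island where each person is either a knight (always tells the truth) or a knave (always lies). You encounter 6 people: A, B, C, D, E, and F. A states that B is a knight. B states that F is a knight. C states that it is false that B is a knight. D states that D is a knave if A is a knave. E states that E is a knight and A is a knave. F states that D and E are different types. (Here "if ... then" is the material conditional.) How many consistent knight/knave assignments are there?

1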